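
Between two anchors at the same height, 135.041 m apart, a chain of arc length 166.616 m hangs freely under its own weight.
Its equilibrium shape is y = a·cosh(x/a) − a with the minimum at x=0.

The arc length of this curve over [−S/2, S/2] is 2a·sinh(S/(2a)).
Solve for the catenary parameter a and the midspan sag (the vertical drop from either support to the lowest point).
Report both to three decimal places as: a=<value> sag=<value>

a=58.906 sag=43.124

seed: a₀ = √(S³/(24(L−S))) = √(135.041³/(24·31.575)) = 57.006079
iter 1: u=1.184444  f(a)=+2.290e+00  f'(a)=-1.271e+00  a ← 57.006079 − (+2.290e+00/-1.271e+00) = 58.807776
iter 2: u=1.148156  f(a)=+1.131e-01  f'(a)=-1.148e+00  a ← 58.807776 − (+1.131e-01/-1.148e+00) = 58.906221
iter 3: u=1.146237  f(a)=+3.072e-04  f'(a)=-1.142e+00  a ← 58.906221 − (+3.072e-04/-1.142e+00) = 58.906490
iter 4: u=1.146232  f(a)=+2.282e-09  f'(a)=-1.142e+00  a ← 58.906490 − (+2.282e-09/-1.142e+00) = 58.906490
iter 5: u=1.146232  f(a)=+5.684e-14  f'(a)=-1.142e+00  a ← 58.906490 − (+5.684e-14/-1.142e+00) = 58.906490
converged: |Δa| < 1e-12 after 5 iterations
sag = a·(cosh(S/(2a)) − 1) = 58.906490·(cosh(1.146232) − 1) = 43.123885
T_max/T_min = cosh(S/(2a)) = 1.732074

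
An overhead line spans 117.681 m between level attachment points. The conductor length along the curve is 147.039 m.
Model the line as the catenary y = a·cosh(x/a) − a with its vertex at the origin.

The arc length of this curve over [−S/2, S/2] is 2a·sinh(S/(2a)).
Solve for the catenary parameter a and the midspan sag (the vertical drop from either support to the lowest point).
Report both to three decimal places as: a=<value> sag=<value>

a=49.799 sag=38.999

seed: a₀ = √(S³/(24(L−S))) = √(117.681³/(24·29.358)) = 48.093975
iter 1: u=1.223448  f(a)=+2.277e+00  f'(a)=-1.414e+00  a ← 48.093975 − (+2.277e+00/-1.414e+00) = 49.704807
iter 2: u=1.183799  f(a)=+1.194e-01  f'(a)=-1.269e+00  a ← 49.704807 − (+1.194e-01/-1.269e+00) = 49.798910
iter 3: u=1.181562  f(a)=+3.686e-04  f'(a)=-1.261e+00  a ← 49.798910 − (+3.686e-04/-1.261e+00) = 49.799202
iter 4: u=1.181555  f(a)=+3.535e-09  f'(a)=-1.261e+00  a ← 49.799202 − (+3.535e-09/-1.261e+00) = 49.799202
iter 5: u=1.181555  f(a)=+2.842e-14  f'(a)=-1.261e+00  a ← 49.799202 − (+2.842e-14/-1.261e+00) = 49.799202
converged: |Δa| < 1e-12 after 5 iterations
sag = a·(cosh(S/(2a)) − 1) = 49.799202·(cosh(1.181555) − 1) = 38.998756
T_max/T_min = cosh(S/(2a)) = 1.783120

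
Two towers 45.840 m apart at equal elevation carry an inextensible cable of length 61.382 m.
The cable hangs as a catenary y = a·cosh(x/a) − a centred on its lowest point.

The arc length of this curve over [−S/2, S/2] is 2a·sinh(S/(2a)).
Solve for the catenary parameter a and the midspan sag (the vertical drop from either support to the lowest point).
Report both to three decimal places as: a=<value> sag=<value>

a=16.830 sag=18.172

seed: a₀ = √(S³/(24(L−S))) = √(45.840³/(24·15.542)) = 16.069703
iter 1: u=1.426287  f(a)=+1.660e+00  f'(a)=-2.358e+00  a ← 16.069703 − (+1.660e+00/-2.358e+00) = 16.773674
iter 2: u=1.366427  f(a)=+1.153e-01  f'(a)=-2.040e+00  a ← 16.773674 − (+1.153e-01/-2.040e+00) = 16.830178
iter 3: u=1.361839  f(a)=+6.481e-04  f'(a)=-2.017e+00  a ← 16.830178 − (+6.481e-04/-2.017e+00) = 16.830499
iter 4: u=1.361813  f(a)=+2.074e-08  f'(a)=-2.017e+00  a ← 16.830499 − (+2.074e-08/-2.017e+00) = 16.830499
iter 5: u=1.361813  f(a)=+7.105e-15  f'(a)=-2.017e+00  a ← 16.830499 − (+7.105e-15/-2.017e+00) = 16.830499
converged: |Δa| < 1e-12 after 5 iterations
sag = a·(cosh(S/(2a)) − 1) = 16.830499·(cosh(1.361813) − 1) = 18.172403
T_max/T_min = cosh(S/(2a)) = 2.079731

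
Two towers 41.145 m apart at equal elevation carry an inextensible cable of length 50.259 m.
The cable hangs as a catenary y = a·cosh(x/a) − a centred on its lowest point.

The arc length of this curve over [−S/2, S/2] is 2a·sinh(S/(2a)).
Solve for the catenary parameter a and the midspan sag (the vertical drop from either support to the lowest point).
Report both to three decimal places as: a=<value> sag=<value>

seed: a₀ = √(S³/(24(L−S))) = √(41.145³/(24·9.114)) = 17.844955
iter 1: u=1.152847  f(a)=+6.252e-01  f'(a)=-1.164e+00  a ← 17.844955 − (+6.252e-01/-1.164e+00) = 18.382126
iter 2: u=1.119158  f(a)=+2.934e-02  f'(a)=-1.057e+00  a ← 18.382126 − (+2.934e-02/-1.057e+00) = 18.409885
iter 3: u=1.117470  f(a)=+7.166e-05  f'(a)=-1.052e+00  a ← 18.409885 − (+7.166e-05/-1.052e+00) = 18.409953
iter 4: u=1.117466  f(a)=+4.298e-10  f'(a)=-1.052e+00  a ← 18.409953 − (+4.298e-10/-1.052e+00) = 18.409953
iter 5: u=1.117466  f(a)=+0.000e+00  f'(a)=-1.052e+00  a ← 18.409953 − (+0.000e+00/-1.052e+00) = 18.409953
converged: |Δa| < 1e-12 after 5 iterations
sag = a·(cosh(S/(2a)) − 1) = 18.409953·(cosh(1.117466) − 1) = 12.741582
T_max/T_min = cosh(S/(2a)) = 1.692103

a=18.410 sag=12.742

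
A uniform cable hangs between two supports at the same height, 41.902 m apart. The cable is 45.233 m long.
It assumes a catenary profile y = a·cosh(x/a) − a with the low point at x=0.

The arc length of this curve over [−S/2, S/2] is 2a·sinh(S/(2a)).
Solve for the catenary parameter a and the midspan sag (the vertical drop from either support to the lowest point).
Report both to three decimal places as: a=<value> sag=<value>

seed: a₀ = √(S³/(24(L−S))) = √(41.902³/(24·3.331)) = 30.336061
iter 1: u=0.690630  f(a)=+8.035e-02  f'(a)=-2.303e-01  a ← 30.336061 − (+8.035e-02/-2.303e-01) = 30.685002
iter 2: u=0.682777  f(a)=+1.407e-03  f'(a)=-2.223e-01  a ← 30.685002 − (+1.407e-03/-2.223e-01) = 30.691334
iter 3: u=0.682636  f(a)=+4.489e-07  f'(a)=-2.221e-01  a ← 30.691334 − (+4.489e-07/-2.221e-01) = 30.691336
iter 4: u=0.682636  f(a)=+3.553e-14  f'(a)=-2.221e-01  a ← 30.691336 − (+3.553e-14/-2.221e-01) = 30.691336
converged: |Δa| < 1e-12 after 4 iterations
sag = a·(cosh(S/(2a)) − 1) = 30.691336·(cosh(0.682636) − 1) = 7.432989
T_max/T_min = cosh(S/(2a)) = 1.242185

a=30.691 sag=7.433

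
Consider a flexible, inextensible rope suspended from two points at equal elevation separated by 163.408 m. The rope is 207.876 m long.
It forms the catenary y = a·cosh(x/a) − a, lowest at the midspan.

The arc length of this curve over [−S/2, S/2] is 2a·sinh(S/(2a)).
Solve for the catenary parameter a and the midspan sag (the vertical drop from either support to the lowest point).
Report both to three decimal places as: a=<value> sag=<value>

a=66.403 sag=56.936

seed: a₀ = √(S³/(24(L−S))) = √(163.408³/(24·44.468)) = 63.941166
iter 1: u=1.277800  f(a)=+3.775e+00  f'(a)=-1.632e+00  a ← 63.941166 − (+3.775e+00/-1.632e+00) = 66.254570
iter 2: u=1.233183  f(a)=+2.145e-01  f'(a)=-1.451e+00  a ← 66.254570 − (+2.145e-01/-1.451e+00) = 66.402420
iter 3: u=1.230437  f(a)=+7.853e-04  f'(a)=-1.440e+00  a ← 66.402420 − (+7.853e-04/-1.440e+00) = 66.402965
iter 4: u=1.230427  f(a)=+1.061e-08  f'(a)=-1.440e+00  a ← 66.402965 − (+1.061e-08/-1.440e+00) = 66.402965
iter 5: u=1.230427  f(a)=+0.000e+00  f'(a)=-1.440e+00  a ← 66.402965 − (+0.000e+00/-1.440e+00) = 66.402965
converged: |Δa| < 1e-12 after 5 iterations
sag = a·(cosh(S/(2a)) − 1) = 66.402965·(cosh(1.230427) − 1) = 56.935843
T_max/T_min = cosh(S/(2a)) = 1.857429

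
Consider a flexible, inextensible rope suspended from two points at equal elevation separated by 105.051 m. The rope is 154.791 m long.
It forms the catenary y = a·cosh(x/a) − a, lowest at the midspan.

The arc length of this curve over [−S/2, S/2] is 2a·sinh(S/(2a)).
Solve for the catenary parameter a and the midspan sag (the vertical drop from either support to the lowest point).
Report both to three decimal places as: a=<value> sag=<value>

a=33.172 sag=51.033

seed: a₀ = √(S³/(24(L−S))) = √(105.051³/(24·49.740)) = 31.163180
iter 1: u=1.685499  f(a)=+7.563e+00  f'(a)=-4.196e+00  a ← 31.163180 − (+7.563e+00/-4.196e+00) = 32.965460
iter 2: u=1.593350  f(a)=+7.057e-01  f'(a)=-3.446e+00  a ← 32.965460 − (+7.057e-01/-3.446e+00) = 33.170217
iter 3: u=1.583514  f(a)=+7.541e-03  f'(a)=-3.373e+00  a ← 33.170217 − (+7.541e-03/-3.373e+00) = 33.172452
iter 4: u=1.583407  f(a)=+8.815e-07  f'(a)=-3.372e+00  a ← 33.172452 − (+8.815e-07/-3.372e+00) = 33.172453
iter 5: u=1.583407  f(a)=-2.842e-14  f'(a)=-3.372e+00  a ← 33.172453 − (-2.842e-14/-3.372e+00) = 33.172453
converged: |Δa| < 1e-12 after 5 iterations
sag = a·(cosh(S/(2a)) − 1) = 33.172453·(cosh(1.583407) − 1) = 51.032506
T_max/T_min = cosh(S/(2a)) = 2.538400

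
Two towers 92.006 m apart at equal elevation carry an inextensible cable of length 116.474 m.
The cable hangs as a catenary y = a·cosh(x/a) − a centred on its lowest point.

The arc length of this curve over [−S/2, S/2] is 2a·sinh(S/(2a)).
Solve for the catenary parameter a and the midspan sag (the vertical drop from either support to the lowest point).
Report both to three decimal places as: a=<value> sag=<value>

seed: a₀ = √(S³/(24(L−S))) = √(92.006³/(24·24.468)) = 36.418275
iter 1: u=1.263184  f(a)=+2.028e+00  f'(a)=-1.571e+00  a ← 36.418275 − (+2.028e+00/-1.571e+00) = 37.709361
iter 2: u=1.219936  f(a)=+1.128e-01  f'(a)=-1.400e+00  a ← 37.709361 − (+1.128e-01/-1.400e+00) = 37.789935
iter 3: u=1.217335  f(a)=+3.948e-04  f'(a)=-1.391e+00  a ← 37.789935 − (+3.948e-04/-1.391e+00) = 37.790219
iter 4: u=1.217326  f(a)=+4.872e-09  f'(a)=-1.391e+00  a ← 37.790219 − (+4.872e-09/-1.391e+00) = 37.790219
iter 5: u=1.217326  f(a)=+0.000e+00  f'(a)=-1.391e+00  a ← 37.790219 − (+0.000e+00/-1.391e+00) = 37.790219
converged: |Δa| < 1e-12 after 5 iterations
sag = a·(cosh(S/(2a)) − 1) = 37.790219·(cosh(1.217326) − 1) = 31.633472
T_max/T_min = cosh(S/(2a)) = 1.837081

a=37.790 sag=31.633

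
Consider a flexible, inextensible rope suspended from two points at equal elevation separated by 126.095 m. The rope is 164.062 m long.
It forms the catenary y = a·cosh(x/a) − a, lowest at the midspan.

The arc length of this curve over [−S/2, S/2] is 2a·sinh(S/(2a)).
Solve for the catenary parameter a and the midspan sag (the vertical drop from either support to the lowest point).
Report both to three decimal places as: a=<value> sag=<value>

seed: a₀ = √(S³/(24(L−S))) = √(126.095³/(24·37.967)) = 46.907041
iter 1: u=1.344095  f(a)=+3.581e+00  f'(a)=-1.931e+00  a ← 46.907041 − (+3.581e+00/-1.931e+00) = 48.761633
iter 2: u=1.292974  f(a)=+2.233e-01  f'(a)=-1.697e+00  a ← 48.761633 − (+2.233e-01/-1.697e+00) = 48.893245
iter 3: u=1.289493  f(a)=+9.964e-04  f'(a)=-1.682e+00  a ← 48.893245 − (+9.964e-04/-1.682e+00) = 48.893838
iter 4: u=1.289477  f(a)=+2.003e-08  f'(a)=-1.682e+00  a ← 48.893838 − (+2.003e-08/-1.682e+00) = 48.893838
iter 5: u=1.289477  f(a)=+0.000e+00  f'(a)=-1.682e+00  a ← 48.893838 − (+0.000e+00/-1.682e+00) = 48.893838
converged: |Δa| < 1e-12 after 5 iterations
sag = a·(cosh(S/(2a)) − 1) = 48.893838·(cosh(1.289477) − 1) = 46.603242
T_max/T_min = cosh(S/(2a)) = 1.953152

a=48.894 sag=46.603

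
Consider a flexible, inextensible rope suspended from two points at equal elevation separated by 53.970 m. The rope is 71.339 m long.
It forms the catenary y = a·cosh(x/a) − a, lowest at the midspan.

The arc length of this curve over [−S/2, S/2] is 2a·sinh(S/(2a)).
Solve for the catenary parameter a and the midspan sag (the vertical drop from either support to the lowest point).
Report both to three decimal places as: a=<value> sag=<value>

a=20.295 sag=20.744

seed: a₀ = √(S³/(24(L−S))) = √(53.970³/(24·17.369)) = 19.419391
iter 1: u=1.389590  f(a)=+1.756e+00  f'(a)=-2.159e+00  a ← 19.419391 − (+1.756e+00/-2.159e+00) = 20.232821
iter 2: u=1.333724  f(a)=+1.164e-01  f'(a)=-1.881e+00  a ← 20.232821 − (+1.164e-01/-1.881e+00) = 20.294672
iter 3: u=1.329659  f(a)=+5.912e-04  f'(a)=-1.862e+00  a ← 20.294672 − (+5.912e-04/-1.862e+00) = 20.294989
iter 4: u=1.329639  f(a)=+1.543e-08  f'(a)=-1.862e+00  a ← 20.294989 − (+1.543e-08/-1.862e+00) = 20.294989
iter 5: u=1.329639  f(a)=+0.000e+00  f'(a)=-1.862e+00  a ← 20.294989 − (+0.000e+00/-1.862e+00) = 20.294989
converged: |Δa| < 1e-12 after 5 iterations
sag = a·(cosh(S/(2a)) − 1) = 20.294989·(cosh(1.329639) − 1) = 20.744014
T_max/T_min = cosh(S/(2a)) = 2.022125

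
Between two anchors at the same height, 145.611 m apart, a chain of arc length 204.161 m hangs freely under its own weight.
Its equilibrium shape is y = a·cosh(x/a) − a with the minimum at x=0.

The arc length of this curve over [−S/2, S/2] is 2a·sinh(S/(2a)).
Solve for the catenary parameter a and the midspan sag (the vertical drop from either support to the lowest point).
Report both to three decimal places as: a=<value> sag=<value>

seed: a₀ = √(S³/(24(L−S))) = √(145.611³/(24·58.550)) = 46.872941
iter 1: u=1.553252  f(a)=+7.482e+00  f'(a)=-3.155e+00  a ← 46.872941 − (+7.482e+00/-3.155e+00) = 49.244350
iter 2: u=1.478454  f(a)=+6.053e-01  f'(a)=-2.664e+00  a ← 49.244350 − (+6.053e-01/-2.664e+00) = 49.471606
iter 3: u=1.471662  f(a)=+4.732e-03  f'(a)=-2.622e+00  a ← 49.471606 − (+4.732e-03/-2.622e+00) = 49.473411
iter 4: u=1.471609  f(a)=+2.942e-07  f'(a)=-2.622e+00  a ← 49.473411 − (+2.942e-07/-2.622e+00) = 49.473411
iter 5: u=1.471609  f(a)=+5.684e-14  f'(a)=-2.622e+00  a ← 49.473411 − (+5.684e-14/-2.622e+00) = 49.473411
converged: |Δa| < 1e-12 after 5 iterations
sag = a·(cosh(S/(2a)) − 1) = 49.473411·(cosh(1.471609) − 1) = 63.964003
T_max/T_min = cosh(S/(2a)) = 2.292897

a=49.473 sag=63.964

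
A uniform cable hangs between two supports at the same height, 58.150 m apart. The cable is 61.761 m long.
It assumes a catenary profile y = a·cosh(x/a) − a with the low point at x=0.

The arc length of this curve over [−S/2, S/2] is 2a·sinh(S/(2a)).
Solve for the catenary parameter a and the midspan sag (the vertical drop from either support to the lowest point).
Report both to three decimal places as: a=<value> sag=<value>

seed: a₀ = √(S³/(24(L−S))) = √(58.150³/(24·3.611)) = 47.632702
iter 1: u=0.610400  f(a)=+6.787e-02  f'(a)=-1.573e-01  a ← 47.632702 − (+6.787e-02/-1.573e-01) = 48.064055
iter 2: u=0.604922  f(a)=+9.330e-04  f'(a)=-1.530e-01  a ← 48.064055 − (+9.330e-04/-1.530e-01) = 48.070152
iter 3: u=0.604845  f(a)=+1.818e-07  f'(a)=-1.530e-01  a ← 48.070152 − (+1.818e-07/-1.530e-01) = 48.070153
iter 4: u=0.604845  f(a)=+1.421e-14  f'(a)=-1.530e-01  a ← 48.070153 − (+1.421e-14/-1.530e-01) = 48.070153
converged: |Δa| < 1e-12 after 4 iterations
sag = a·(cosh(S/(2a)) − 1) = 48.070153·(cosh(0.604845) − 1) = 9.064293
T_max/T_min = cosh(S/(2a)) = 1.188564

a=48.070 sag=9.064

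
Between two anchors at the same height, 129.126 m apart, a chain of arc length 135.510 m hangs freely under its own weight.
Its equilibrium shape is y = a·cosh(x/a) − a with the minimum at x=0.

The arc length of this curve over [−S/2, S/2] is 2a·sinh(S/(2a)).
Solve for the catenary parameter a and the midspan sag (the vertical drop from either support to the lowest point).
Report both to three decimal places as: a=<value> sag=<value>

a=119.410 sag=17.883

seed: a₀ = √(S³/(24(L−S))) = √(129.126³/(24·6.384)) = 118.540973
iter 1: u=0.544647  f(a)=+9.536e-02  f'(a)=-1.109e-01  a ← 118.540973 − (+9.536e-02/-1.109e-01) = 119.400539
iter 2: u=0.540726  f(a)=+1.047e-03  f'(a)=-1.085e-01  a ← 119.400539 − (+1.047e-03/-1.085e-01) = 119.410189
iter 3: u=0.540683  f(a)=+1.294e-07  f'(a)=-1.085e-01  a ← 119.410189 − (+1.294e-07/-1.085e-01) = 119.410190
iter 4: u=0.540682  f(a)=+2.842e-14  f'(a)=-1.085e-01  a ← 119.410190 − (+2.842e-14/-1.085e-01) = 119.410190
converged: |Δa| < 1e-12 after 4 iterations
sag = a·(cosh(S/(2a)) − 1) = 119.410190·(cosh(0.540682) − 1) = 17.883413
T_max/T_min = cosh(S/(2a)) = 1.149765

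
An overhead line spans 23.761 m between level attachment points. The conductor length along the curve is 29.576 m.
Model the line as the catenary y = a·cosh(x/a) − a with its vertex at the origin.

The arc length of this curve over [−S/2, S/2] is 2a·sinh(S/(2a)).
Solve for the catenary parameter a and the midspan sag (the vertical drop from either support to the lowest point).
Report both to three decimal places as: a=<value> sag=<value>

seed: a₀ = √(S³/(24(L−S))) = √(23.761³/(24·5.815)) = 9.804300
iter 1: u=1.211764  f(a)=+4.422e-01  f'(a)=-1.370e+00  a ← 9.804300 − (+4.422e-01/-1.370e+00) = 10.127099
iter 2: u=1.173140  f(a)=+2.278e-02  f'(a)=-1.232e+00  a ← 10.127099 − (+2.278e-02/-1.232e+00) = 10.145586
iter 3: u=1.171002  f(a)=+6.770e-05  f'(a)=-1.225e+00  a ← 10.145586 − (+6.770e-05/-1.225e+00) = 10.145642
iter 4: u=1.170995  f(a)=+6.020e-10  f'(a)=-1.225e+00  a ← 10.145642 − (+6.020e-10/-1.225e+00) = 10.145642
iter 5: u=1.170995  f(a)=+7.105e-15  f'(a)=-1.225e+00  a ← 10.145642 − (+7.105e-15/-1.225e+00) = 10.145642
converged: |Δa| < 1e-12 after 5 iterations
sag = a·(cosh(S/(2a)) − 1) = 10.145642·(cosh(1.170995) − 1) = 7.788097
T_max/T_min = cosh(S/(2a)) = 1.767630

a=10.146 sag=7.788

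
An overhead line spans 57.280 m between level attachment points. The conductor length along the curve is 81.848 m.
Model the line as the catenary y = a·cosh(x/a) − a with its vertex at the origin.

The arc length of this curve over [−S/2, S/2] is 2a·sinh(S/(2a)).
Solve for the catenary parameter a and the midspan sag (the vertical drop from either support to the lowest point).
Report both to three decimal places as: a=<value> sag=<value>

seed: a₀ = √(S³/(24(L−S))) = √(57.280³/(24·24.568)) = 17.853115
iter 1: u=1.604202  f(a)=+3.362e+00  f'(a)=-3.529e+00  a ← 17.853115 − (+3.362e+00/-3.529e+00) = 18.805853
iter 2: u=1.522930  f(a)=+2.879e-01  f'(a)=-2.948e+00  a ← 18.805853 − (+2.879e-01/-2.948e+00) = 18.903501
iter 3: u=1.515063  f(a)=+2.547e-03  f'(a)=-2.896e+00  a ← 18.903501 − (+2.547e-03/-2.896e+00) = 18.904380
iter 4: u=1.514993  f(a)=+2.034e-07  f'(a)=-2.896e+00  a ← 18.904380 − (+2.034e-07/-2.896e+00) = 18.904380
iter 5: u=1.514993  f(a)=+1.421e-14  f'(a)=-2.896e+00  a ← 18.904380 − (+1.421e-14/-2.896e+00) = 18.904380
converged: |Δa| < 1e-12 after 5 iterations
sag = a·(cosh(S/(2a)) − 1) = 18.904380·(cosh(1.514993) − 1) = 26.174987
T_max/T_min = cosh(S/(2a)) = 2.384599

a=18.904 sag=26.175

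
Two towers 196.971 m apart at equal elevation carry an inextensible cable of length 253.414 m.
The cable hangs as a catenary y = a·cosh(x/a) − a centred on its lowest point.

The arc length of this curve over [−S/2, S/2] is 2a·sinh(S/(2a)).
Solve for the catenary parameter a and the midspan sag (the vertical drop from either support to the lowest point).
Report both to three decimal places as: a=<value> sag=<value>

seed: a₀ = √(S³/(24(L−S))) = √(196.971³/(24·56.443)) = 75.109137
iter 1: u=1.311232  f(a)=+5.056e+00  f'(a)=-1.778e+00  a ← 75.109137 − (+5.056e+00/-1.778e+00) = 77.952986
iter 2: u=1.263396  f(a)=+3.013e-01  f'(a)=-1.572e+00  a ← 77.952986 − (+3.013e-01/-1.572e+00) = 78.144715
iter 3: u=1.260296  f(a)=+1.220e-03  f'(a)=-1.559e+00  a ← 78.144715 − (+1.220e-03/-1.559e+00) = 78.145498
iter 4: u=1.260284  f(a)=+2.020e-08  f'(a)=-1.559e+00  a ← 78.145498 − (+2.020e-08/-1.559e+00) = 78.145498
iter 5: u=1.260284  f(a)=-2.842e-14  f'(a)=-1.559e+00  a ← 78.145498 − (-2.842e-14/-1.559e+00) = 78.145498
converged: |Δa| < 1e-12 after 5 iterations
sag = a·(cosh(S/(2a)) − 1) = 78.145498·(cosh(1.260284) − 1) = 70.721499
T_max/T_min = cosh(S/(2a)) = 1.904998

a=78.145 sag=70.721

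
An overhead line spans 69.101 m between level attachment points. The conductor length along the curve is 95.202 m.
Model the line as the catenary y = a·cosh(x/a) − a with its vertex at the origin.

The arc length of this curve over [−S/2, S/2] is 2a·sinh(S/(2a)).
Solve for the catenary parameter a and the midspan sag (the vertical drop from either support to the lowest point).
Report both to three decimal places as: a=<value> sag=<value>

a=24.152 sag=29.226

seed: a₀ = √(S³/(24(L−S))) = √(69.101³/(24·26.101)) = 22.950508
iter 1: u=1.505435  f(a)=+3.122e+00  f'(a)=-2.834e+00  a ← 22.950508 − (+3.122e+00/-2.834e+00) = 24.052447
iter 2: u=1.436465  f(a)=+2.390e-01  f'(a)=-2.415e+00  a ← 24.052447 − (+2.390e-01/-2.415e+00) = 24.151397
iter 3: u=1.430580  f(a)=+1.656e-03  f'(a)=-2.382e+00  a ← 24.151397 − (+1.656e-03/-2.382e+00) = 24.152093
iter 4: u=1.430539  f(a)=+8.075e-08  f'(a)=-2.381e+00  a ← 24.152093 − (+8.075e-08/-2.381e+00) = 24.152093
iter 5: u=1.430539  f(a)=+0.000e+00  f'(a)=-2.381e+00  a ← 24.152093 − (+0.000e+00/-2.381e+00) = 24.152093
converged: |Δa| < 1e-12 after 5 iterations
sag = a·(cosh(S/(2a)) − 1) = 24.152093·(cosh(1.430539) − 1) = 29.225607
T_max/T_min = cosh(S/(2a)) = 2.210065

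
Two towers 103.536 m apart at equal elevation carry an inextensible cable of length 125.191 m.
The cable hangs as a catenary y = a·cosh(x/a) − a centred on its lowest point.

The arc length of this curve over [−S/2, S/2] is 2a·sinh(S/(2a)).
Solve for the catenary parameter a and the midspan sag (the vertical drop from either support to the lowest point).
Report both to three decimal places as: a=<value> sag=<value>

seed: a₀ = √(S³/(24(L−S))) = √(103.536³/(24·21.655)) = 46.211744
iter 1: u=1.120235  f(a)=+1.400e+00  f'(a)=-1.060e+00  a ← 46.211744 − (+1.400e+00/-1.060e+00) = 47.532311
iter 2: u=1.089112  f(a)=+6.226e-02  f'(a)=-9.678e-01  a ← 47.532311 − (+6.226e-02/-9.678e-01) = 47.596638
iter 3: u=1.087640  f(a)=+1.358e-04  f'(a)=-9.636e-01  a ← 47.596638 − (+1.358e-04/-9.636e-01) = 47.596779
iter 4: u=1.087637  f(a)=+6.491e-10  f'(a)=-9.636e-01  a ← 47.596779 − (+6.491e-10/-9.636e-01) = 47.596779
iter 5: u=1.087637  f(a)=+0.000e+00  f'(a)=-9.636e-01  a ← 47.596779 − (+0.000e+00/-9.636e-01) = 47.596779
converged: |Δa| < 1e-12 after 5 iterations
sag = a·(cosh(S/(2a)) − 1) = 47.596779·(cosh(1.087637) − 1) = 31.039409
T_max/T_min = cosh(S/(2a)) = 1.652133

a=47.597 sag=31.039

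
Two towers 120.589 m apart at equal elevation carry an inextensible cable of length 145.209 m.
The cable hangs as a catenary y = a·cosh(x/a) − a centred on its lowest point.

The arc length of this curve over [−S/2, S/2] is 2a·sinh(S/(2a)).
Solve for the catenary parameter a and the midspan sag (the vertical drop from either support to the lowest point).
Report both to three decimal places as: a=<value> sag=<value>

seed: a₀ = √(S³/(24(L−S))) = √(120.589³/(24·24.620)) = 54.476838
iter 1: u=1.106791  f(a)=+1.553e+00  f'(a)=-1.020e+00  a ← 54.476838 − (+1.553e+00/-1.020e+00) = 55.999765
iter 2: u=1.076692  f(a)=+6.749e-02  f'(a)=-9.327e-01  a ← 55.999765 − (+6.749e-02/-9.327e-01) = 56.072129
iter 3: u=1.075302  f(a)=+1.403e-04  f'(a)=-9.288e-01  a ← 56.072129 − (+1.403e-04/-9.288e-01) = 56.072280
iter 4: u=1.075300  f(a)=+6.097e-10  f'(a)=-9.288e-01  a ← 56.072280 − (+6.097e-10/-9.288e-01) = 56.072280
iter 5: u=1.075300  f(a)=-2.842e-14  f'(a)=-9.288e-01  a ← 56.072280 − (-2.842e-14/-9.288e-01) = 56.072280
converged: |Δa| < 1e-12 after 5 iterations
sag = a·(cosh(S/(2a)) − 1) = 56.072280·(cosh(1.075300) − 1) = 35.663831
T_max/T_min = cosh(S/(2a)) = 1.636033

a=56.072 sag=35.664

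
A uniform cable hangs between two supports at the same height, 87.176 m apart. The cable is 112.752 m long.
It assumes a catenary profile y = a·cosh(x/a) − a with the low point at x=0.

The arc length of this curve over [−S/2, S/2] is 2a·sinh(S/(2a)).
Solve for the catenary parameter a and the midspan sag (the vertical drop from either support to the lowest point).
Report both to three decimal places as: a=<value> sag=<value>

seed: a₀ = √(S³/(24(L−S))) = √(87.176³/(24·25.576)) = 32.852882
iter 1: u=1.326763  f(a)=+2.348e+00  f'(a)=-1.849e+00  a ← 32.852882 − (+2.348e+00/-1.849e+00) = 34.122709
iter 2: u=1.277390  f(a)=+1.430e-01  f'(a)=-1.630e+00  a ← 34.122709 − (+1.430e-01/-1.630e+00) = 34.210432
iter 3: u=1.274114  f(a)=+6.064e-04  f'(a)=-1.616e+00  a ← 34.210432 − (+6.064e-04/-1.616e+00) = 34.210808
iter 4: u=1.274100  f(a)=+1.101e-08  f'(a)=-1.616e+00  a ← 34.210808 − (+1.101e-08/-1.616e+00) = 34.210808
iter 5: u=1.274100  f(a)=+0.000e+00  f'(a)=-1.616e+00  a ← 34.210808 − (+0.000e+00/-1.616e+00) = 34.210808
converged: |Δa| < 1e-12 after 5 iterations
sag = a·(cosh(S/(2a)) − 1) = 34.210808·(cosh(1.274100) − 1) = 31.733356
T_max/T_min = cosh(S/(2a)) = 1.927583

a=34.211 sag=31.733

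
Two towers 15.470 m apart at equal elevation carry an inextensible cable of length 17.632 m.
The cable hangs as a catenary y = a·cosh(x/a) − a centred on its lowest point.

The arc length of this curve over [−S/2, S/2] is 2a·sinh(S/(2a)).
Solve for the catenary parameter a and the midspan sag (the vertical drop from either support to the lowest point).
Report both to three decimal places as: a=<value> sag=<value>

a=8.619 sag=3.710

seed: a₀ = √(S³/(24(L−S))) = √(15.470³/(24·2.162)) = 8.446990
iter 1: u=0.915711  f(a)=+9.248e-02  f'(a)=-5.561e-01  a ← 8.446990 − (+9.248e-02/-5.561e-01) = 8.613275
iter 2: u=0.898032  f(a)=+2.801e-03  f'(a)=-5.229e-01  a ← 8.613275 − (+2.801e-03/-5.229e-01) = 8.618633
iter 3: u=0.897474  f(a)=+2.748e-06  f'(a)=-5.219e-01  a ← 8.618633 − (+2.748e-06/-5.219e-01) = 8.618638
iter 4: u=0.897474  f(a)=+2.654e-12  f'(a)=-5.219e-01  a ← 8.618638 − (+2.654e-12/-5.219e-01) = 8.618638
converged: |Δa| < 1e-12 after 4 iterations
sag = a·(cosh(S/(2a)) − 1) = 8.618638·(cosh(0.897474) − 1) = 3.710303
T_max/T_min = cosh(S/(2a)) = 1.430498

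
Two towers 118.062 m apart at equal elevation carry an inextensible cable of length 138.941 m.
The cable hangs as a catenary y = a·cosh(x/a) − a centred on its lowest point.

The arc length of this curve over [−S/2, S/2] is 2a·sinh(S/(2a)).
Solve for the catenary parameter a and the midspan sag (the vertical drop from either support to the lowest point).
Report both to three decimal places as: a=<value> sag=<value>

seed: a₀ = √(S³/(24(L−S))) = √(118.062³/(24·20.879)) = 57.306612
iter 1: u=1.030091  f(a)=+1.136e+00  f'(a)=-8.090e-01  a ← 57.306612 − (+1.136e+00/-8.090e-01) = 58.710995
iter 2: u=1.005451  f(a)=+4.310e-02  f'(a)=-7.487e-01  a ← 58.710995 − (+4.310e-02/-7.487e-01) = 58.768571
iter 3: u=1.004465  f(a)=+6.747e-05  f'(a)=-7.463e-01  a ← 58.768571 − (+6.747e-05/-7.463e-01) = 58.768662
iter 4: u=1.004464  f(a)=+1.658e-10  f'(a)=-7.463e-01  a ← 58.768662 − (+1.658e-10/-7.463e-01) = 58.768662
iter 5: u=1.004464  f(a)=+5.684e-14  f'(a)=-7.463e-01  a ← 58.768662 − (+5.684e-14/-7.463e-01) = 58.768662
converged: |Δa| < 1e-12 after 5 iterations
sag = a·(cosh(S/(2a)) − 1) = 58.768662·(cosh(1.004464) − 1) = 32.225327
T_max/T_min = cosh(S/(2a)) = 1.548342

a=58.769 sag=32.225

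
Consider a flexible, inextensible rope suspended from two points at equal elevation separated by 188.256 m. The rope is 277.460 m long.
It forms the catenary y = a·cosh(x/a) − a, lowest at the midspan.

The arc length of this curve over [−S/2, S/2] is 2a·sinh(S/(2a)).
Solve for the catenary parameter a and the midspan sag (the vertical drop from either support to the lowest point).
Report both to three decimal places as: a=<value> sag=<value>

seed: a₀ = √(S³/(24(L−S))) = √(188.256³/(24·89.204)) = 55.824579
iter 1: u=1.686139  f(a)=+1.357e+01  f'(a)=-4.202e+00  a ← 55.824579 − (+1.357e+01/-4.202e+00) = 59.055090
iter 2: u=1.593902  f(a)=+1.267e+00  f'(a)=-3.451e+00  a ← 59.055090 − (+1.267e+00/-3.451e+00) = 59.422399
iter 3: u=1.584049  f(a)=+1.356e-02  f'(a)=-3.377e+00  a ← 59.422399 − (+1.356e-02/-3.377e+00) = 59.426415
iter 4: u=1.583942  f(a)=+1.590e-06  f'(a)=-3.376e+00  a ← 59.426415 − (+1.590e-06/-3.376e+00) = 59.426416
iter 5: u=1.583942  f(a)=+5.684e-14  f'(a)=-3.376e+00  a ← 59.426416 − (+5.684e-14/-3.376e+00) = 59.426416
converged: |Δa| < 1e-12 after 5 iterations
sag = a·(cosh(S/(2a)) − 1) = 59.426416·(cosh(1.583942) − 1) = 91.495789
T_max/T_min = cosh(S/(2a)) = 2.539648

a=59.426 sag=91.496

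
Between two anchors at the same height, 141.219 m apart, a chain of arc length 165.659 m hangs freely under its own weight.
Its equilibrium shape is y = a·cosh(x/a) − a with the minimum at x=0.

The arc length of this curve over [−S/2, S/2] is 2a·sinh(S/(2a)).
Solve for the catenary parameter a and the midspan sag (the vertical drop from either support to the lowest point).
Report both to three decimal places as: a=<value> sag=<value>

a=71.023 sag=38.087

seed: a₀ = √(S³/(24(L−S))) = √(141.219³/(24·24.440)) = 69.292061
iter 1: u=1.019013  f(a)=+1.301e+00  f'(a)=-7.814e-01  a ← 69.292061 − (+1.301e+00/-7.814e-01) = 70.956602
iter 2: u=0.995108  f(a)=+4.835e-02  f'(a)=-7.243e-01  a ← 70.956602 − (+4.835e-02/-7.243e-01) = 71.023347
iter 3: u=0.994173  f(a)=+7.250e-05  f'(a)=-7.222e-01  a ← 71.023347 − (+7.250e-05/-7.222e-01) = 71.023447
iter 4: u=0.994172  f(a)=+1.635e-10  f'(a)=-7.222e-01  a ← 71.023447 − (+1.635e-10/-7.222e-01) = 71.023447
iter 5: u=0.994172  f(a)=+0.000e+00  f'(a)=-7.222e-01  a ← 71.023447 − (+0.000e+00/-7.222e-01) = 71.023447
converged: |Δa| < 1e-12 after 5 iterations
sag = a·(cosh(S/(2a)) − 1) = 71.023447·(cosh(0.994172) − 1) = 38.086846
T_max/T_min = cosh(S/(2a)) = 1.536257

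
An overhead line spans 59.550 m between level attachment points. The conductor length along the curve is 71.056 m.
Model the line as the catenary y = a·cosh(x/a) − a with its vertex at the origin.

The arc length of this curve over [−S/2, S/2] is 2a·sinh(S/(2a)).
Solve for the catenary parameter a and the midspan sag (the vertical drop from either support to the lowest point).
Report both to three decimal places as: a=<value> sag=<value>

a=28.422 sag=17.076

seed: a₀ = √(S³/(24(L−S))) = √(59.550³/(24·11.506)) = 27.653802
iter 1: u=1.076705  f(a)=+6.857e-01  f'(a)=-9.327e-01  a ← 27.653802 − (+6.857e-01/-9.327e-01) = 28.388929
iter 2: u=1.048824  f(a)=+2.829e-02  f'(a)=-8.572e-01  a ← 28.388929 − (+2.829e-02/-8.572e-01) = 28.421935
iter 3: u=1.047606  f(a)=+5.276e-05  f'(a)=-8.540e-01  a ← 28.421935 − (+5.276e-05/-8.540e-01) = 28.421996
iter 4: u=1.047604  f(a)=+1.842e-10  f'(a)=-8.540e-01  a ← 28.421996 − (+1.842e-10/-8.540e-01) = 28.421996
iter 5: u=1.047604  f(a)=-1.421e-14  f'(a)=-8.540e-01  a ← 28.421996 − (-1.421e-14/-8.540e-01) = 28.421996
converged: |Δa| < 1e-12 after 5 iterations
sag = a·(cosh(S/(2a)) − 1) = 28.421996·(cosh(1.047604) − 1) = 17.075791
T_max/T_min = cosh(S/(2a)) = 1.600795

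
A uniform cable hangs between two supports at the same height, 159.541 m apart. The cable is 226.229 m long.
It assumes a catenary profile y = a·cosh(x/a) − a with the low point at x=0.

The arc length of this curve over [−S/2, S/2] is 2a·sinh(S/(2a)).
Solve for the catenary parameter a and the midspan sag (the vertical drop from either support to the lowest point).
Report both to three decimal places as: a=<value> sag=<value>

seed: a₀ = √(S³/(24(L−S))) = √(159.541³/(24·66.688)) = 50.370817
iter 1: u=1.583665  f(a)=+8.880e+00  f'(a)=-3.374e+00  a ← 50.370817 − (+8.880e+00/-3.374e+00) = 53.002425
iter 2: u=1.505035  f(a)=+7.434e-01  f'(a)=-2.831e+00  a ← 53.002425 − (+7.434e-01/-2.831e+00) = 53.265004
iter 3: u=1.497616  f(a)=+6.261e-03  f'(a)=-2.783e+00  a ← 53.265004 − (+6.261e-03/-2.783e+00) = 53.267253
iter 4: u=1.497552  f(a)=+4.524e-07  f'(a)=-2.783e+00  a ← 53.267253 − (+4.524e-07/-2.783e+00) = 53.267254
iter 5: u=1.497552  f(a)=-2.842e-14  f'(a)=-2.783e+00  a ← 53.267254 − (-2.842e-14/-2.783e+00) = 53.267254
converged: |Δa| < 1e-12 after 5 iterations
sag = a·(cosh(S/(2a)) − 1) = 53.267254·(cosh(1.497552) − 1) = 71.761905
T_max/T_min = cosh(S/(2a)) = 2.347205

a=53.267 sag=71.762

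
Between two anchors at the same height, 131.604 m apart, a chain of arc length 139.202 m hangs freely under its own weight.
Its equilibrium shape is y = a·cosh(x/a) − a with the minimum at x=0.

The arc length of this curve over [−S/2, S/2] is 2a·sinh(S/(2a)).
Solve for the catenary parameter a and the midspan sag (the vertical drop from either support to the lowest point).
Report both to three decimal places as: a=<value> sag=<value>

seed: a₀ = √(S³/(24(L−S))) = √(131.604³/(24·7.598)) = 111.801690
iter 1: u=0.588560  f(a)=+1.327e-01  f'(a)=-1.407e-01  a ← 111.801690 − (+1.327e-01/-1.407e-01) = 112.744847
iter 2: u=0.583636  f(a)=+1.698e-03  f'(a)=-1.371e-01  a ← 112.744847 − (+1.698e-03/-1.371e-01) = 112.757230
iter 3: u=0.583572  f(a)=+2.860e-07  f'(a)=-1.371e-01  a ← 112.757230 − (+2.860e-07/-1.371e-01) = 112.757232
iter 4: u=0.583572  f(a)=-2.842e-14  f'(a)=-1.371e-01  a ← 112.757232 − (-2.842e-14/-1.371e-01) = 112.757232
converged: |Δa| < 1e-12 after 4 iterations
sag = a·(cosh(S/(2a)) − 1) = 112.757232·(cosh(0.583572) − 1) = 19.751230
T_max/T_min = cosh(S/(2a)) = 1.175166

a=112.757 sag=19.751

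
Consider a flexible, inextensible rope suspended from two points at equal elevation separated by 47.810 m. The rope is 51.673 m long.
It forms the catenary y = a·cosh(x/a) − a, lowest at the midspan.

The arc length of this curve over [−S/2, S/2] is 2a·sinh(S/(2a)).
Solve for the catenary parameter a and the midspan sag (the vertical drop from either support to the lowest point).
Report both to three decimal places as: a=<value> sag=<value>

seed: a₀ = √(S³/(24(L−S))) = √(47.810³/(24·3.863)) = 34.332872
iter 1: u=0.696271  f(a)=+9.473e-02  f'(a)=-2.361e-01  a ← 34.332872 − (+9.473e-02/-2.361e-01) = 34.734030
iter 2: u=0.688230  f(a)=+1.686e-03  f'(a)=-2.278e-01  a ← 34.734030 − (+1.686e-03/-2.278e-01) = 34.741430
iter 3: u=0.688083  f(a)=+5.554e-07  f'(a)=-2.276e-01  a ← 34.741430 − (+5.554e-07/-2.276e-01) = 34.741433
iter 4: u=0.688083  f(a)=+6.395e-14  f'(a)=-2.276e-01  a ← 34.741433 − (+6.395e-14/-2.276e-01) = 34.741433
converged: |Δa| < 1e-12 after 4 iterations
sag = a·(cosh(S/(2a)) − 1) = 34.741433·(cosh(0.688083) − 1) = 8.553970
T_max/T_min = cosh(S/(2a)) = 1.246218

a=34.741 sag=8.554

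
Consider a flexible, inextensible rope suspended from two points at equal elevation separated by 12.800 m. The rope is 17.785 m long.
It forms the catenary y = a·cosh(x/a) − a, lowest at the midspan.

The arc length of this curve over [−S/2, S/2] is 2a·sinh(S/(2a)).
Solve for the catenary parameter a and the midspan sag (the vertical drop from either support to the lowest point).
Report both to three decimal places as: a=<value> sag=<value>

seed: a₀ = √(S³/(24(L−S))) = √(12.800³/(24·4.985)) = 4.186747
iter 1: u=1.528633  f(a)=+6.159e-01  f'(a)=-2.986e+00  a ← 4.186747 − (+6.159e-01/-2.986e+00) = 4.392993
iter 2: u=1.456866  f(a)=+4.844e-02  f'(a)=-2.533e+00  a ← 4.392993 − (+4.844e-02/-2.533e+00) = 4.412111
iter 3: u=1.450553  f(a)=+3.561e-04  f'(a)=-2.496e+00  a ← 4.412111 − (+3.561e-04/-2.496e+00) = 4.412254
iter 4: u=1.450506  f(a)=+1.955e-08  f'(a)=-2.496e+00  a ← 4.412254 − (+1.955e-08/-2.496e+00) = 4.412254
iter 5: u=1.450506  f(a)=-3.553e-15  f'(a)=-2.496e+00  a ← 4.412254 − (-3.553e-15/-2.496e+00) = 4.412254
converged: |Δa| < 1e-12 after 5 iterations
sag = a·(cosh(S/(2a)) − 1) = 4.412254·(cosh(1.450506) − 1) = 5.514706
T_max/T_min = cosh(S/(2a)) = 2.249861

a=4.412 sag=5.515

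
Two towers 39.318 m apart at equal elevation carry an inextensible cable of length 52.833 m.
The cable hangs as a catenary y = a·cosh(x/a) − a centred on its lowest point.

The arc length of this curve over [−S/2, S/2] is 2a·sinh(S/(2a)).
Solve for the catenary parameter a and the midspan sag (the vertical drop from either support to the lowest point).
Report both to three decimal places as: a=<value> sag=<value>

seed: a₀ = √(S³/(24(L−S))) = √(39.318³/(24·13.515)) = 13.689055
iter 1: u=1.436111  f(a)=+1.464e+00  f'(a)=-2.413e+00  a ← 13.689055 − (+1.464e+00/-2.413e+00) = 14.295821
iter 2: u=1.375157  f(a)=+1.030e-01  f'(a)=-2.084e+00  a ← 14.295821 − (+1.030e-01/-2.084e+00) = 14.345221
iter 3: u=1.370422  f(a)=+5.946e-04  f'(a)=-2.060e+00  a ← 14.345221 − (+5.946e-04/-2.060e+00) = 14.345509
iter 4: u=1.370394  f(a)=+2.007e-08  f'(a)=-2.060e+00  a ← 14.345509 − (+2.007e-08/-2.060e+00) = 14.345509
iter 5: u=1.370394  f(a)=+7.105e-15  f'(a)=-2.060e+00  a ← 14.345509 − (+7.105e-15/-2.060e+00) = 14.345509
converged: |Δa| < 1e-12 after 5 iterations
sag = a·(cosh(S/(2a)) − 1) = 14.345509·(cosh(1.370394) − 1) = 15.714848
T_max/T_min = cosh(S/(2a)) = 2.095454

a=14.346 sag=15.715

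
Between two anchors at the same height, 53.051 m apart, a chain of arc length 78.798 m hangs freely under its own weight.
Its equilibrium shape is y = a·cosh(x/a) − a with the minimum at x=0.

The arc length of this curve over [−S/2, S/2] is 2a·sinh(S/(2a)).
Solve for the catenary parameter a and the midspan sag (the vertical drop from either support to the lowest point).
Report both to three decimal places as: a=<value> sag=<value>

a=16.569 sag=26.172

seed: a₀ = √(S³/(24(L−S))) = √(53.051³/(24·25.747)) = 15.544309
iter 1: u=1.706444  f(a)=+4.019e+00  f'(a)=-4.383e+00  a ← 15.544309 − (+4.019e+00/-4.383e+00) = 16.461293
iter 2: u=1.611386  f(a)=+3.831e-01  f'(a)=-3.584e+00  a ← 16.461293 − (+3.831e-01/-3.584e+00) = 16.568187
iter 3: u=1.600990  f(a)=+4.291e-03  f'(a)=-3.504e+00  a ← 16.568187 − (+4.291e-03/-3.504e+00) = 16.569412
iter 4: u=1.600872  f(a)=+5.515e-07  f'(a)=-3.503e+00  a ← 16.569412 − (+5.515e-07/-3.503e+00) = 16.569412
iter 5: u=1.600872  f(a)=-1.421e-14  f'(a)=-3.503e+00  a ← 16.569412 − (-1.421e-14/-3.503e+00) = 16.569412
converged: |Δa| < 1e-12 after 5 iterations
sag = a·(cosh(S/(2a)) − 1) = 16.569412·(cosh(1.600872) − 1) = 26.171980
T_max/T_min = cosh(S/(2a)) = 2.579536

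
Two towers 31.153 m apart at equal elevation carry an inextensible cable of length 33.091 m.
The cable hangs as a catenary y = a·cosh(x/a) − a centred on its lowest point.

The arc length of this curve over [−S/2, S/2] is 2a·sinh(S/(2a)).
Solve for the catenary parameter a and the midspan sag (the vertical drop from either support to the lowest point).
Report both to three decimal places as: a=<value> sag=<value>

a=25.730 sag=4.861

seed: a₀ = √(S³/(24(L−S))) = √(31.153³/(24·1.938)) = 25.495721
iter 1: u=0.610946  f(a)=+3.649e-02  f'(a)=-1.578e-01  a ← 25.495721 − (+3.649e-02/-1.578e-01) = 25.727008
iter 2: u=0.605453  f(a)=+5.025e-04  f'(a)=-1.535e-01  a ← 25.727008 − (+5.025e-04/-1.535e-01) = 25.730282
iter 3: u=0.605376  f(a)=+9.824e-08  f'(a)=-1.534e-01  a ← 25.730282 − (+9.824e-08/-1.534e-01) = 25.730283
iter 4: u=0.605376  f(a)=+7.105e-15  f'(a)=-1.534e-01  a ← 25.730283 − (+7.105e-15/-1.534e-01) = 25.730283
converged: |Δa| < 1e-12 after 4 iterations
sag = a·(cosh(S/(2a)) − 1) = 25.730283·(cosh(0.605376) − 1) = 4.860582
T_max/T_min = cosh(S/(2a)) = 1.188905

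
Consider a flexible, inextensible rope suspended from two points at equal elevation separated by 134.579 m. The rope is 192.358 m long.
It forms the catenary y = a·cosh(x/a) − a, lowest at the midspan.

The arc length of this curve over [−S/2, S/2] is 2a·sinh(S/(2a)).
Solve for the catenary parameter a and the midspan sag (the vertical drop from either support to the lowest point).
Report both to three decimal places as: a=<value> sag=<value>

a=44.396 sag=61.535

seed: a₀ = √(S³/(24(L−S))) = √(134.579³/(24·57.779)) = 41.925217
iter 1: u=1.604989  f(a)=+7.915e+00  f'(a)=-3.535e+00  a ← 41.925217 − (+7.915e+00/-3.535e+00) = 44.164375
iter 2: u=1.523615  f(a)=+6.783e-01  f'(a)=-2.953e+00  a ← 44.164375 − (+6.783e-01/-2.953e+00) = 44.394105
iter 3: u=1.515731  f(a)=+6.014e-03  f'(a)=-2.901e+00  a ← 44.394105 − (+6.014e-03/-2.901e+00) = 44.396178
iter 4: u=1.515660  f(a)=+4.819e-07  f'(a)=-2.900e+00  a ← 44.396178 − (+4.819e-07/-2.900e+00) = 44.396178
iter 5: u=1.515660  f(a)=-2.842e-14  f'(a)=-2.900e+00  a ← 44.396178 − (-2.842e-14/-2.900e+00) = 44.396178
converged: |Δa| < 1e-12 after 5 iterations
sag = a·(cosh(S/(2a)) − 1) = 44.396178·(cosh(1.515660) − 1) = 61.535029
T_max/T_min = cosh(S/(2a)) = 2.386043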